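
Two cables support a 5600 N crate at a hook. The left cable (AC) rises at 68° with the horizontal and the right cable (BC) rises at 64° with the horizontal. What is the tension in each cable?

ΣF_x = 0: −T_AC·cos68° + T_BC·cos64° = 0 → T_BC = 0.854542·T_AC.
ΣF_y = 0: T_AC·sin68° + T_BC·sin64° = 5600.
Substitute: T_AC·(0.927184 + 0.854542·0.898794) = 5600 → T_AC = 3303.36 ≈ 3303 N.
Then T_BC = 0.854542 × 3303.36 = 2823 N.

T_AC = 3303 N, T_BC = 2823 N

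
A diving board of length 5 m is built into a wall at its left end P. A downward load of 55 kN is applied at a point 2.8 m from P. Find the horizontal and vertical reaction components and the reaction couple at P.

ΣF_x = 0: P_x = 0.
ΣF_y = 0: P_y − 55 = 0 → P_y = 55.00 kN.
ΣM about P: M_P − 55·2.8 = 0 → M_P = 154.0 kN·m.

P_x = 0, P_y = 55.00 kN, M_P = 154.0 kN·m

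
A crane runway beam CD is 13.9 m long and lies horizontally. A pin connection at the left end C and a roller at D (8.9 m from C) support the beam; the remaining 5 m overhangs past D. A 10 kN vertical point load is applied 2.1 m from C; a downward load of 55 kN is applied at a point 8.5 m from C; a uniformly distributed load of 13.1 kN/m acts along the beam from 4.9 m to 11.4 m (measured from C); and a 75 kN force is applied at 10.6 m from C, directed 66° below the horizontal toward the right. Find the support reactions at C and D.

Resultant of the distributed load: 13.1 × 6.5 = 85.15 kN at 8.15 m from C.
Moments about C: D_y·8.9 − 10·2.1 − 55·8.5 − (13.1·6.5)·8.15 − 75·sin66°·10.6 = 0 → D_y = 1908.74/8.9 = 214.465 ≈ 214.5 kN.
ΣF_y = 0: C_y + 214.465 − 10 − 55 − 13.1·6.5 − 75·sin66° = 0 → C_y = 4.201 kN.
ΣF_x = 0: C_x + 75·cos66° = 0 → C_x = -30.51 kN.

C_x = -30.51 kN, C_y = 4.201 kN, D_y = 214.5 kN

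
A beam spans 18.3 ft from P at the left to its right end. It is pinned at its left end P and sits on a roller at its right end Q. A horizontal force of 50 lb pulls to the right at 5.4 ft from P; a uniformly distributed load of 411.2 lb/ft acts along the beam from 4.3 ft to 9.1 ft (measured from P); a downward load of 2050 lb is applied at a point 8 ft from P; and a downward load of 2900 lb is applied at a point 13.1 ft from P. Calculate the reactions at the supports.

Resultant of the distributed load: 411.2 × 4.8 = 1973.76 lb at 6.7 ft from P.
Taking moments about P: Q_y·18.3 − (411.2·4.8)·6.7 − 2050·8 − 2900·13.1 = 0 → Q_y = 67614.192/18.3 = 3694.76 ≈ 3695 lb.
ΣF_y = 0: P_y + 3694.76 − 411.2·4.8 − 2050 − 2900 = 0 → P_y = 3229 lb.
ΣF_x = 0: P_x + 50 = 0 → P_x = -50.00 lb.

P_x = -50.00 lb, P_y = 3229 lb, Q_y = 3695 lb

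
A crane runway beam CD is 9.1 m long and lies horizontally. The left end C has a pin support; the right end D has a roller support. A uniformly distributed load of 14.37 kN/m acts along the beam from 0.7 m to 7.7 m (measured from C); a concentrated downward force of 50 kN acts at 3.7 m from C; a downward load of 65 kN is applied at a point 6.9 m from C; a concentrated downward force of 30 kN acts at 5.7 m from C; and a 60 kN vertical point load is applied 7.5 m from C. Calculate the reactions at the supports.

C_x = 0, C_y = 121.3 kN, D_y = 184.3 kN

Resultant of the distributed load: 14.37 × 7 = 100.59 kN at 4.2 m from C.
ΣM about C: D_y·9.1 − (14.37·7)·4.2 − 50·3.7 − 65·6.9 − 30·5.7 − 60·7.5 = 0 → D_y = 1676.978/9.1 = 184.283 ≈ 184.3 kN.
ΣF_y = 0: C_y + 184.283 − 14.37·7 − 50 − 65 − 30 − 60 = 0 → C_y = 121.3 kN.
ΣF_x = 0: no horizontal applied forces, so C_x = 0.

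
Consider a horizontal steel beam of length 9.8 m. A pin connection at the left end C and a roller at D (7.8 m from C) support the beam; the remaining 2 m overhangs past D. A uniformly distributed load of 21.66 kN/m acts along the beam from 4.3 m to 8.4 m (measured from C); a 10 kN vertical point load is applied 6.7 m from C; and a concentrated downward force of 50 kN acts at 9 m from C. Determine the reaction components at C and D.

Resultant of the distributed load: 21.66 × 4.1 = 88.806 kN at 6.35 m from C.
Taking moments about C: D_y·7.8 − (21.66·4.1)·6.35 − 10·6.7 − 50·9 = 0 → D_y = 1080.9181/7.8 = 138.579 ≈ 138.6 kN.
ΣF_y = 0: C_y + 138.579 − 21.66·4.1 − 10 − 50 = 0 → C_y = 10.23 kN.
ΣF_x = 0: no horizontal applied forces, so C_x = 0.

C_x = 0, C_y = 10.23 kN, D_y = 138.6 kN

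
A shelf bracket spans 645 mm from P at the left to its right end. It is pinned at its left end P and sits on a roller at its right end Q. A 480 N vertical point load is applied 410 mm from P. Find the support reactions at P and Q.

P_x = 0, P_y = 174.9 N, Q_y = 305.1 N

Taking moments about P: Q_y·645 − 480·410 = 0 → Q_y = 196800/645 = 305.116 ≈ 305.1 N.
ΣF_y = 0: P_y + 305.116 − 480 = 0 → P_y = 174.9 N.
ΣF_x = 0: no horizontal applied forces, so P_x = 0.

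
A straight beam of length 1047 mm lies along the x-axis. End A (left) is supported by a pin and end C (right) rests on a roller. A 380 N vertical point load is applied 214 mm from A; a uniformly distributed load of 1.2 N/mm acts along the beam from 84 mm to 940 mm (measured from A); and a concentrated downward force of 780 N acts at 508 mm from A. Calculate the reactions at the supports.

Resultant of the distributed load: 1.2 × 856 = 1027.2 N at 512 mm from A.
Taking moments about A: C_y·1047 − 380·214 − (1.2·856)·512 − 780·508 = 0 → C_y = 1003486.4/1047 = 958.44 ≈ 958.4 N.
ΣF_y = 0: A_y + 958.44 − 380 − 1.2·856 − 780 = 0 → A_y = 1229 N.
ΣF_x = 0: no horizontal applied forces, so A_x = 0.

A_x = 0, A_y = 1229 N, C_y = 958.4 N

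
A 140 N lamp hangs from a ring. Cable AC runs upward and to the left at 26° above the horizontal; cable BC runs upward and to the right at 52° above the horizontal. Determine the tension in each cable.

ΣF_x = 0: −T_AC·cos26° + T_BC·cos52° = 0 → T_BC = 1.45988·T_AC.
ΣF_y = 0: T_AC·sin26° + T_BC·sin52° = 140.
Substitute: T_AC·(0.438371 + 1.45988·0.788011) = 140 → T_AC = 88.1183 ≈ 88.12 N.
Then T_BC = 1.45988 × 88.1183 = 128.6 N.

T_AC = 88.12 N, T_BC = 128.6 N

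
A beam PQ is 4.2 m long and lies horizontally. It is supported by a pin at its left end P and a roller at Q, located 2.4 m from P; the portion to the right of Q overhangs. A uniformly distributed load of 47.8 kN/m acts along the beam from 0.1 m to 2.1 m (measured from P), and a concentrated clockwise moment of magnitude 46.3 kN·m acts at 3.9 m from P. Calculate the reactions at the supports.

Resultant of the distributed load: 47.8 × 2 = 95.6 kN at 1.1 m from P.
Taking moments about P: Q_y·2.4 − (47.8·2)·1.1 − 46.3 = 0 → Q_y = 151.46/2.4 = 63.1083 ≈ 63.11 kN.
ΣF_y = 0: P_y + 63.1083 − 47.8·2 = 0 → P_y = 32.49 kN.
ΣF_x = 0: no horizontal applied forces, so P_x = 0.

P_x = 0, P_y = 32.49 kN, Q_y = 63.11 kN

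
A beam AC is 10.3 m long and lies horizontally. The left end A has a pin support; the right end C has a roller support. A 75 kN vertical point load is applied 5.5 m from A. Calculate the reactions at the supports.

A_x = 0, A_y = 34.95 kN, C_y = 40.05 kN

ΣM about A: C_y·10.3 − 75·5.5 = 0 → C_y = 412.5/10.3 = 40.0485 ≈ 40.05 kN.
ΣF_y = 0: A_y + 40.0485 − 75 = 0 → A_y = 34.95 kN.
ΣF_x = 0: no horizontal applied forces, so A_x = 0.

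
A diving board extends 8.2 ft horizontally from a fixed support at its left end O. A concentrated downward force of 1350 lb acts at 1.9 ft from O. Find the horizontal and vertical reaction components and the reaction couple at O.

O_x = 0, O_y = 1350 lb, M_O = 2565 lb·ft

ΣF_x = 0: O_x = 0.
ΣF_y = 0: O_y − 1350 = 0 → O_y = 1350 lb.
ΣM about O: M_O − 1350·1.9 = 0 → M_O = 2565 lb·ft.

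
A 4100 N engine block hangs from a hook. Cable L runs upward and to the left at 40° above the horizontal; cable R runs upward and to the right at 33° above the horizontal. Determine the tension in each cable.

T_L = 3596 N, T_R = 3284 N

ΣF_x = 0: −T_L·cos40° + T_R·cos33° = 0 → T_R = 0.913403·T_L.
ΣF_y = 0: T_L·sin40° + T_R·sin33° = 4100.
Substitute: T_L·(0.642788 + 0.913403·0.544639) = 4100 → T_L = 3595.66 ≈ 3596 N.
Then T_R = 0.913403 × 3595.66 = 3284 N.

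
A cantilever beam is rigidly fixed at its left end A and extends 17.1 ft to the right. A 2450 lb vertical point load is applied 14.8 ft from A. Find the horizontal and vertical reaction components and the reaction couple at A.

ΣF_x = 0: A_x = 0.
ΣF_y = 0: A_y − 2450 = 0 → A_y = 2450 lb.
ΣM about A: M_A − 2450·14.8 = 0 → M_A = 36260 lb·ft.

A_x = 0, A_y = 2450 lb, M_A = 36260 lb·ft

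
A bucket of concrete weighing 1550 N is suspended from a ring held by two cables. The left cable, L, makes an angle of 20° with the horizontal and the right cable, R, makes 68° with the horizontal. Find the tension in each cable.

T_L = 581.0 N, T_R = 1457 N

ΣF_x = 0: −T_L·cos20° + T_R·cos68° = 0 → T_R = 2.50848·T_L.
ΣF_y = 0: T_L·sin20° + T_R·sin68° = 1550.
Substitute: T_L·(0.34202 + 2.50848·0.927184) = 1550 → T_L = 580.994 ≈ 581.0 N.
Then T_R = 2.50848 × 580.994 = 1457 N.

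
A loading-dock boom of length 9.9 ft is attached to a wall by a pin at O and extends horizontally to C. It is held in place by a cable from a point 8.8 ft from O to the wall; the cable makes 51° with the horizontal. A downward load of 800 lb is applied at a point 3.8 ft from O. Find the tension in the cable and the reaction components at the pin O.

ΣM about O: T·sin51°·8.8 − 800·3.8 = 0 → T = 3040/(8.8·0.777146) = 444.517 ≈ 444.5 lb.
ΣF_x = 0: O_x − T·cos51° = 0 → O_x = 444.517 × 0.62932 = 279.7 lb.
ΣF_y = 0: O_y + T·sin51° − 800 = 0 → O_y = 800 − 444.517 × 0.777146 = 454.5 lb.

T = 444.5 lb, O_x = 279.7 lb, O_y = 454.5 lb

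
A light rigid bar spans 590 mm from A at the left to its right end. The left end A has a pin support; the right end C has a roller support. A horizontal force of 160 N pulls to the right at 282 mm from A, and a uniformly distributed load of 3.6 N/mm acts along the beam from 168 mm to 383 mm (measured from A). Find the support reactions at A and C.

A_x = -160.0 N, A_y = 412.6 N, C_y = 361.4 N

Resultant of the distributed load: 3.6 × 215 = 774 N at 275.5 mm from A.
Taking moments about A: C_y·590 − (3.6·215)·275.5 = 0 → C_y = 213237/590 = 361.419 ≈ 361.4 N.
ΣF_y = 0: A_y + 361.419 − 3.6·215 = 0 → A_y = 412.6 N.
ΣF_x = 0: A_x + 160 = 0 → A_x = -160.0 N.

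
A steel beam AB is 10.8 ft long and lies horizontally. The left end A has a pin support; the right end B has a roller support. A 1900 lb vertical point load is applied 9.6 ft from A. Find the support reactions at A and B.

ΣM about A: B_y·10.8 − 1900·9.6 = 0 → B_y = 18240/10.8 = 1688.89 ≈ 1689 lb.
ΣF_y = 0: A_y + 1688.89 − 1900 = 0 → A_y = 211.1 lb.
ΣF_x = 0: no horizontal applied forces, so A_x = 0.

A_x = 0, A_y = 211.1 lb, B_y = 1689 lb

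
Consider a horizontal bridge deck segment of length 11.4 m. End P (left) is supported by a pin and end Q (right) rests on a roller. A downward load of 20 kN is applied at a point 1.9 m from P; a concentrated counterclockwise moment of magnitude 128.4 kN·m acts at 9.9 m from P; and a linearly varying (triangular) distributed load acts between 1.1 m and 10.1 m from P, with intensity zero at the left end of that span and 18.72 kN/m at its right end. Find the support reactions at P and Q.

Resultant of the triangular load: ½ × 18.72 × 9 = 84.24 kN, acting at 7.1 m from P (one-third of the span from the peak).
Taking moments about P: Q_y·11.4 − 20·1.9 + 128.4 − (½·18.72·9)·7.1 = 0 → Q_y = 507.704/11.4 = 44.5354 ≈ 44.54 kN.
ΣF_y = 0: P_y + 44.5354 − 20 − ½·18.72·9 = 0 → P_y = 59.70 kN.
ΣF_x = 0: no horizontal applied forces, so P_x = 0.

P_x = 0, P_y = 59.70 kN, Q_y = 44.54 kN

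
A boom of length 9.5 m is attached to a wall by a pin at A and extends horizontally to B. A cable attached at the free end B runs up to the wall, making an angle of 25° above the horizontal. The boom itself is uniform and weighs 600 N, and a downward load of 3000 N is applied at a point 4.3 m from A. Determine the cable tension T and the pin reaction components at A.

T = 3923 N, A_x = 3555 N, A_y = 1942 N

ΣM about A: T·sin25°·9.5 − 600·4.75 − 3000·4.3 = 0 → T = 15750/(9.5·0.422618) = 3922.92 ≈ 3923 N.
ΣF_x = 0: A_x − T·cos25° = 0 → A_x = 3922.92 × 0.906308 = 3555 N.
ΣF_y = 0: A_y + T·sin25° − 600 − 3000 = 0 → A_y = 3600 − 3922.92 × 0.422618 = 1942 N.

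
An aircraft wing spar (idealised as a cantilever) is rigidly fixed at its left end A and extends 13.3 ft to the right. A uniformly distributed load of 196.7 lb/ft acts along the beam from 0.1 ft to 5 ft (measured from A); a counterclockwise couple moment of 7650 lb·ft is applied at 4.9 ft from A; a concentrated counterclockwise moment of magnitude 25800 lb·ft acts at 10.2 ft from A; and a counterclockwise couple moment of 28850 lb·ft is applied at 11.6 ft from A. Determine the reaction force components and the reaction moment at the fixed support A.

A_x = 0, A_y = 963.8 lb, M_A = -59840 lb·ft

Resultant of the distributed load: 196.7 × 4.9 = 963.83 lb at 2.55 ft from A.
ΣF_x = 0: A_x = 0.
ΣF_y = 0: A_y − 196.7·4.9 = 0 → A_y = 963.8 lb.
ΣM about A: M_A − (196.7·4.9)·2.55 + 7650 + 25800 + 28850 = 0 → M_A = -59840 lb·ft.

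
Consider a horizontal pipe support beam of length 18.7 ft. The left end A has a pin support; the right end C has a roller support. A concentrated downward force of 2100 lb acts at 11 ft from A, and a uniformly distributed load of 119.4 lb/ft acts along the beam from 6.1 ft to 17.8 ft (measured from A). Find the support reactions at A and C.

Resultant of the distributed load: 119.4 × 11.7 = 1396.98 lb at 11.95 ft from A.
Moments about A: C_y·18.7 − 2100·11 − (119.4·11.7)·11.95 = 0 → C_y = 39793.911/18.7 = 2128.02 ≈ 2128 lb.
ΣF_y = 0: A_y + 2128.02 − 2100 − 119.4·11.7 = 0 → A_y = 1369 lb.
ΣF_x = 0: no horizontal applied forces, so A_x = 0.

A_x = 0, A_y = 1369 lb, C_y = 2128 lb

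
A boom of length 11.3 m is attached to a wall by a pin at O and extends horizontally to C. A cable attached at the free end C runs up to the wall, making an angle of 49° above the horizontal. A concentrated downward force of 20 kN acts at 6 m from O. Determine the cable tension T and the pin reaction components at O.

ΣM about O: T·sin49°·11.3 − 20·6 = 0 → T = 120/(11.3·0.75471) = 14.0709 ≈ 14.07 kN.
ΣF_x = 0: O_x − T·cos49° = 0 → O_x = 14.0709 × 0.656059 = 9.231 kN.
ΣF_y = 0: O_y + T·sin49° − 20 = 0 → O_y = 20 − 14.0709 × 0.75471 = 9.381 kN.

T = 14.07 kN, O_x = 9.231 kN, O_y = 9.381 kN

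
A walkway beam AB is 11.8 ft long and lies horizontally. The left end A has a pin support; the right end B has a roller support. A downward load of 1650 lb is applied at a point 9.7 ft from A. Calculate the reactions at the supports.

A_x = 0, A_y = 293.6 lb, B_y = 1356 lb

Moments about A: B_y·11.8 − 1650·9.7 = 0 → B_y = 16005/11.8 = 1356.36 ≈ 1356 lb.
ΣF_y = 0: A_y + 1356.36 − 1650 = 0 → A_y = 293.6 lb.
ΣF_x = 0: no horizontal applied forces, so A_x = 0.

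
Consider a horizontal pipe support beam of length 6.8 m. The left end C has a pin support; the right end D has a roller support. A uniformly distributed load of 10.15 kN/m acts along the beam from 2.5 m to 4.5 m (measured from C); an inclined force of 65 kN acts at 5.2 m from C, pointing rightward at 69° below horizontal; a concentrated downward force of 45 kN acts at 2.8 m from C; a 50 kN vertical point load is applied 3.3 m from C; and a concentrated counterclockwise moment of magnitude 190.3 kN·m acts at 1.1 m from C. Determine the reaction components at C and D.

C_x = -23.29 kN, C_y = 104.3 kN, D_y = 71.66 kN

Resultant of the distributed load: 10.15 × 2 = 20.3 kN at 3.5 m from C.
Moments about C: D_y·6.8 − (10.15·2)·3.5 − 65·sin69°·5.2 − 45·2.8 − 50·3.3 + 190.3 = 0 → D_y = 487.3/6.8 = 71.6618 ≈ 71.66 kN.
ΣF_y = 0: C_y + 71.6618 − 10.15·2 − 65·sin69° − 45 − 50 = 0 → C_y = 104.3 kN.
ΣF_x = 0: C_x + 65·cos69° = 0 → C_x = -23.29 kN.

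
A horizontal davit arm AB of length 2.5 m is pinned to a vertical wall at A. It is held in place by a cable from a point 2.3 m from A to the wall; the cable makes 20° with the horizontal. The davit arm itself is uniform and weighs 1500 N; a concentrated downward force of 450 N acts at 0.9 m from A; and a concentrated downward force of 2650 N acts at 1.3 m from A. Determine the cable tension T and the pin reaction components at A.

T = 7278 N, A_x = 6839 N, A_y = 2111 N

ΣM about A: T·sin20°·2.3 − 1500·1.25 − 450·0.9 − 2650·1.3 = 0 → T = 5725/(2.3·0.34202) = 7277.73 ≈ 7278 N.
ΣF_x = 0: A_x − T·cos20° = 0 → A_x = 7277.73 × 0.939693 = 6839 N.
ΣF_y = 0: A_y + T·sin20° − 1500 − 450 − 2650 = 0 → A_y = 4600 − 7277.73 × 0.34202 = 2111 N.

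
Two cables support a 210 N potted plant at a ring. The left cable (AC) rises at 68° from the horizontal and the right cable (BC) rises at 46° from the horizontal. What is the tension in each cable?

ΣF_x = 0: −T_AC·cos68° + T_BC·cos46° = 0 → T_BC = 0.539267·T_AC.
ΣF_y = 0: T_AC·sin68° + T_BC·sin46° = 210.
Substitute: T_AC·(0.927184 + 0.539267·0.71934) = 210 → T_AC = 159.684 ≈ 159.7 N.
Then T_BC = 0.539267 × 159.684 = 86.11 N.

T_AC = 159.7 N, T_BC = 86.11 N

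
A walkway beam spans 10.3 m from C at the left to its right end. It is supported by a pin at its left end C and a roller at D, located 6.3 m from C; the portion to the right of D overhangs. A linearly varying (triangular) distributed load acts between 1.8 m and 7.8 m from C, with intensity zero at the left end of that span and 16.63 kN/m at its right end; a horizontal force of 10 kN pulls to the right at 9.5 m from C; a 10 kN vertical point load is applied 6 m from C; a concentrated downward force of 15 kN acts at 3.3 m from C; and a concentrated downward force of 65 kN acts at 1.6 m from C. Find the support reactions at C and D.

Resultant of the triangular load: ½ × 16.63 × 6 = 49.89 kN, acting at 5.8 m from C (one-third of the span from the peak).
Moments about C: D_y·6.3 − (½·16.63·6)·5.8 − 10·6 − 15·3.3 − 65·1.6 = 0 → D_y = 502.862/6.3 = 79.8194 ≈ 79.82 kN.
ΣF_y = 0: C_y + 79.8194 − ½·16.63·6 − 10 − 15 − 65 = 0 → C_y = 60.07 kN.
ΣF_x = 0: C_x + 10 = 0 → C_x = -10.00 kN.

C_x = -10.00 kN, C_y = 60.07 kN, D_y = 79.82 kN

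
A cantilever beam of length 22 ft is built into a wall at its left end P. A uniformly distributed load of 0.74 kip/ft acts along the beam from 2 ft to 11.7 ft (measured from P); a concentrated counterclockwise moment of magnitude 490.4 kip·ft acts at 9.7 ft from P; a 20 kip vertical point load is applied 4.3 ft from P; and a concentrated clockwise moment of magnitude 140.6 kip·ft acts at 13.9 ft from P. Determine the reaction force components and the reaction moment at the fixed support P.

Resultant of the distributed load: 0.74 × 9.7 = 7.178 kip at 6.85 ft from P.
ΣF_x = 0: P_x = 0.
ΣF_y = 0: P_y − 0.74·9.7 − 20 = 0 → P_y = 27.18 kip.
ΣM about P: M_P − (0.74·9.7)·6.85 + 490.4 − 20·4.3 − 140.6 = 0 → M_P = -214.6 kip·ft.

P_x = 0, P_y = 27.18 kip, M_P = -214.6 kip·ft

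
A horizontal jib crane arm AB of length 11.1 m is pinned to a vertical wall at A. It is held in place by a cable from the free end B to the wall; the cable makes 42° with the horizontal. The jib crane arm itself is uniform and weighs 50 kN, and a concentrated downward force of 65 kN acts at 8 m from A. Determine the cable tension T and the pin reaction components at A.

ΣM about A: T·sin42°·11.1 − 50·5.55 − 65·8 = 0 → T = 797.5/(11.1·0.669131) = 107.373 ≈ 107.4 kN.
ΣF_x = 0: A_x − T·cos42° = 0 → A_x = 107.373 × 0.743145 = 79.79 kN.
ΣF_y = 0: A_y + T·sin42° − 50 − 65 = 0 → A_y = 115 − 107.373 × 0.669131 = 43.15 kN.

T = 107.4 kN, A_x = 79.79 kN, A_y = 43.15 kN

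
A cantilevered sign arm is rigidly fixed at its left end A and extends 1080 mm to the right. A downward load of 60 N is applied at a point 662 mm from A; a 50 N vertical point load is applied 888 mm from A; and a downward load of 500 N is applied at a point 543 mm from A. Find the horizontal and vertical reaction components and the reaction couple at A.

A_x = 0, A_y = 610.0 N, M_A = 355600 N·mm

ΣF_x = 0: A_x = 0.
ΣF_y = 0: A_y − 60 − 50 − 500 = 0 → A_y = 610.0 N.
ΣM about A: M_A − 60·662 − 50·888 − 500·543 = 0 → M_A = 355600 N·mm.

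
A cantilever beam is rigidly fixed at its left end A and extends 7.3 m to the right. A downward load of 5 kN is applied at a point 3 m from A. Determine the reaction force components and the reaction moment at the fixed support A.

A_x = 0, A_y = 5.000 kN, M_A = 15.00 kN·m

ΣF_x = 0: A_x = 0.
ΣF_y = 0: A_y − 5 = 0 → A_y = 5.000 kN.
ΣM about A: M_A − 5·3 = 0 → M_A = 15.00 kN·m.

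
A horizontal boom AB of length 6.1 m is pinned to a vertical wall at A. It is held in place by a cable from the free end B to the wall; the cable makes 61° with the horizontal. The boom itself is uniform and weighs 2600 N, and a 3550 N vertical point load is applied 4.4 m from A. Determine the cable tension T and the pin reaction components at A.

ΣM about A: T·sin61°·6.1 − 2600·3.05 − 3550·4.4 = 0 → T = 23550/(6.1·0.87462) = 4414.09 ≈ 4414 N.
ΣF_x = 0: A_x − T·cos61° = 0 → A_x = 4414.09 × 0.48481 = 2140 N.
ΣF_y = 0: A_y + T·sin61° − 2600 − 3550 = 0 → A_y = 6150 − 4414.09 × 0.87462 = 2289 N.

T = 4414 N, A_x = 2140 N, A_y = 2289 N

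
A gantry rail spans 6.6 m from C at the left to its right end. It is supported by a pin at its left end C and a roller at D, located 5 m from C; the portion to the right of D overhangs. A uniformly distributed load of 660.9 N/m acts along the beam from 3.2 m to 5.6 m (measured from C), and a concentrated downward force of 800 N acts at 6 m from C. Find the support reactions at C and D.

Resultant of the distributed load: 660.9 × 2.4 = 1586.16 N at 4.4 m from C.
Moments about C: D_y·5 − (660.9·2.4)·4.4 − 800·6 = 0 → D_y = 11779.104/5 = 2355.82 ≈ 2356 N.
ΣF_y = 0: C_y + 2355.82 − 660.9·2.4 − 800 = 0 → C_y = 30.34 N.
ΣF_x = 0: no horizontal applied forces, so C_x = 0.

C_x = 0, C_y = 30.34 N, D_y = 2356 N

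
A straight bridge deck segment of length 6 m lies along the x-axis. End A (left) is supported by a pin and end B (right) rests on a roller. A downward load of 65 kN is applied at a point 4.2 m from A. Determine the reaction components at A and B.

A_x = 0, A_y = 19.50 kN, B_y = 45.50 kN

Taking moments about A: B_y·6 − 65·4.2 = 0 → B_y = 273/6 = 45.50 kN.
ΣF_y = 0: A_y + 45.5 − 65 = 0 → A_y = 19.50 kN.
ΣF_x = 0: no horizontal applied forces, so A_x = 0.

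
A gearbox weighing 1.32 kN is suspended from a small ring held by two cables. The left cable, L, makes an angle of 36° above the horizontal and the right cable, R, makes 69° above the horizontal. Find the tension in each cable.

T_L = 0.4897 kN, T_R = 1.106 kN

ΣF_x = 0: −T_L·cos36° + T_R·cos69° = 0 → T_R = 2.2575·T_L.
ΣF_y = 0: T_L·sin36° + T_R·sin69° = 1.32.
Substitute: T_L·(0.587785 + 2.2575·0.93358) = 1.32 → T_L = 0.489734 ≈ 0.4897 kN.
Then T_R = 2.2575 × 0.489734 = 1.106 kN.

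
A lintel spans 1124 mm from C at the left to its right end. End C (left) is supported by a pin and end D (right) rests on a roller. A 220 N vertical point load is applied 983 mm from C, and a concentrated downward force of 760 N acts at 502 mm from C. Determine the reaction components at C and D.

C_x = 0, C_y = 448.2 N, D_y = 531.8 N

Moments about C: D_y·1124 − 220·983 − 760·502 = 0 → D_y = 597780/1124 = 531.833 ≈ 531.8 N.
ΣF_y = 0: C_y + 531.833 − 220 − 760 = 0 → C_y = 448.2 N.
ΣF_x = 0: no horizontal applied forces, so C_x = 0.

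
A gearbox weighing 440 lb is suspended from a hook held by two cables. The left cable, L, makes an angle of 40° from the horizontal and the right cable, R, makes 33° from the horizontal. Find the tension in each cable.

T_L = 385.9 lb, T_R = 352.5 lb

ΣF_x = 0: −T_L·cos40° + T_R·cos33° = 0 → T_R = 0.913403·T_L.
ΣF_y = 0: T_L·sin40° + T_R·sin33° = 440.
Substitute: T_L·(0.642788 + 0.913403·0.544639) = 440 → T_L = 385.876 ≈ 385.9 lb.
Then T_R = 0.913403 × 385.876 = 352.5 lb.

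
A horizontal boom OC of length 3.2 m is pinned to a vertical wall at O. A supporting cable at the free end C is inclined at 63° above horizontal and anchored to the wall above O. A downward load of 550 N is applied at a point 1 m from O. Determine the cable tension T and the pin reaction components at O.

T = 192.9 N, O_x = 87.57 N, O_y = 378.1 N

ΣM about O: T·sin63°·3.2 − 550·1 = 0 → T = 550/(3.2·0.891007) = 192.9 N.
ΣF_x = 0: O_x − T·cos63° = 0 → O_x = 192.9 × 0.45399 = 87.57 N.
ΣF_y = 0: O_y + T·sin63° − 550 = 0 → O_y = 550 − 192.9 × 0.891007 = 378.1 N.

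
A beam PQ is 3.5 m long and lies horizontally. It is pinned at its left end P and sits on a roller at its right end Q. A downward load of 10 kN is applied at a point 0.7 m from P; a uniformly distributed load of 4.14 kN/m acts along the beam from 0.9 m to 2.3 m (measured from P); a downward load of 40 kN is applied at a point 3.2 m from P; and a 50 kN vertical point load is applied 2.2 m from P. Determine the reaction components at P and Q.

Resultant of the distributed load: 4.14 × 1.4 = 5.796 kN at 1.6 m from P.
Moments about P: Q_y·3.5 − 10·0.7 − (4.14·1.4)·1.6 − 40·3.2 − 50·2.2 = 0 → Q_y = 254.2736/3.5 = 72.6496 ≈ 72.65 kN.
ΣF_y = 0: P_y + 72.6496 − 10 − 4.14·1.4 − 40 − 50 = 0 → P_y = 33.15 kN.
ΣF_x = 0: no horizontal applied forces, so P_x = 0.

P_x = 0, P_y = 33.15 kN, Q_y = 72.65 kN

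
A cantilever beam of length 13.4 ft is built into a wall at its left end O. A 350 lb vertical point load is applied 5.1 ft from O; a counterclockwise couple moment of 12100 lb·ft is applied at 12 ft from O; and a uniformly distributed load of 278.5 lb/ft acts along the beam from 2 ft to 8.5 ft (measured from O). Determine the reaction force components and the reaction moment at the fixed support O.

O_x = 0, O_y = 2160 lb, M_O = -811.2 lb·ft

Resultant of the distributed load: 278.5 × 6.5 = 1810.25 lb at 5.25 ft from O.
ΣF_x = 0: O_x = 0.
ΣF_y = 0: O_y − 350 − 278.5·6.5 = 0 → O_y = 2160 lb.
ΣM about O: M_O − 350·5.1 + 12100 − (278.5·6.5)·5.25 = 0 → M_O = -811.2 lb·ft.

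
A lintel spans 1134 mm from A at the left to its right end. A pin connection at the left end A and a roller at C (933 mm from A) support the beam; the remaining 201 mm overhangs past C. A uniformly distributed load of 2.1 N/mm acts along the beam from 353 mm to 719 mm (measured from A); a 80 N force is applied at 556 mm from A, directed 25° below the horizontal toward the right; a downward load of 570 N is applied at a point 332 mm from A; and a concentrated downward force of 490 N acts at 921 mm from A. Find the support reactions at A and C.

A_x = -72.50 N, A_y = 714.2 N, C_y = 1148 N

Resultant of the distributed load: 2.1 × 366 = 768.6 N at 536 mm from A.
ΣM about A: C_y·933 − (2.1·366)·536 − 80·sin25°·556 − 570·332 − 490·921 = 0 → C_y = 1071300/933 = 1148.23 ≈ 1148 N.
ΣF_y = 0: A_y + 1148.23 − 2.1·366 − 80·sin25° − 570 − 490 = 0 → A_y = 714.2 N.
ΣF_x = 0: A_x + 80·cos25° = 0 → A_x = -72.50 N.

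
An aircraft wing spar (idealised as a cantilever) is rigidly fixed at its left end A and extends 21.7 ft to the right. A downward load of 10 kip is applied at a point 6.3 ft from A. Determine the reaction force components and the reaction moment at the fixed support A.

ΣF_x = 0: A_x = 0.
ΣF_y = 0: A_y − 10 = 0 → A_y = 10.00 kip.
ΣM about A: M_A − 10·6.3 = 0 → M_A = 63.00 kip·ft.

A_x = 0, A_y = 10.00 kip, M_A = 63.00 kip·ft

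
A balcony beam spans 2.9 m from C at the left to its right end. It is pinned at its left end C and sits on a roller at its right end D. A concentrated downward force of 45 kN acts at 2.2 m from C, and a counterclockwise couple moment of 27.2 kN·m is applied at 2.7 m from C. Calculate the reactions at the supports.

C_x = 0, C_y = 20.24 kN, D_y = 24.76 kN

Moments about C: D_y·2.9 − 45·2.2 + 27.2 = 0 → D_y = 71.8/2.9 = 24.7586 ≈ 24.76 kN.
ΣF_y = 0: C_y + 24.7586 − 45 = 0 → C_y = 20.24 kN.
ΣF_x = 0: no horizontal applied forces, so C_x = 0.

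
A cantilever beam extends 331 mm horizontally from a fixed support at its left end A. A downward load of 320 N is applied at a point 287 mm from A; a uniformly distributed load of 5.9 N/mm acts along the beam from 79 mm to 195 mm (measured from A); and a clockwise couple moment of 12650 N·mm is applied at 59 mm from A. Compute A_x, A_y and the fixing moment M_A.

A_x = 0, A_y = 1004 N, M_A = 198300 N·mm

Resultant of the distributed load: 5.9 × 116 = 684.4 N at 137 mm from A.
ΣF_x = 0: A_x = 0.
ΣF_y = 0: A_y − 320 − 5.9·116 = 0 → A_y = 1004 N.
ΣM about A: M_A − 320·287 − (5.9·116)·137 − 12650 = 0 → M_A = 198300 N·mm.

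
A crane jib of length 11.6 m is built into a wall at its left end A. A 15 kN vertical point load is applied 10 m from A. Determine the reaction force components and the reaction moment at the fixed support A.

A_x = 0, A_y = 15.00 kN, M_A = 150.0 kN·m

ΣF_x = 0: A_x = 0.
ΣF_y = 0: A_y − 15 = 0 → A_y = 15.00 kN.
ΣM about A: M_A − 15·10 = 0 → M_A = 150.0 kN·m.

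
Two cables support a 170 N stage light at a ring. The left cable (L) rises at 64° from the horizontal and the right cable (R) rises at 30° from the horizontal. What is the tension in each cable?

ΣF_x = 0: −T_L·cos64° + T_R·cos30° = 0 → T_R = 0.506187·T_L.
ΣF_y = 0: T_L·sin64° + T_R·sin30° = 170.
Substitute: T_L·(0.898794 + 0.506187·0.5) = 170 → T_L = 147.584 ≈ 147.6 N.
Then T_R = 0.506187 × 147.584 = 74.71 N.

T_L = 147.6 N, T_R = 74.71 N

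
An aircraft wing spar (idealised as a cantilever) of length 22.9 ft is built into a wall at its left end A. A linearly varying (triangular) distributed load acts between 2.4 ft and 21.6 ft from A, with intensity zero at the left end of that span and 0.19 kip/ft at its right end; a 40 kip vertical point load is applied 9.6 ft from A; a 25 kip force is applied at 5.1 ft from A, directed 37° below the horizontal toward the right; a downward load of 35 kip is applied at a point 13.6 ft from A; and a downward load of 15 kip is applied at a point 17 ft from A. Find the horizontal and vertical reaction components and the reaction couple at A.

A_x = -19.97 kip, A_y = 106.9 kip, M_A = 1219 kip·ft

Resultant of the triangular load: ½ × 0.19 × 19.2 = 1.824 kip, acting at 15.2 ft from A (one-third of the span from the peak).
ΣF_x = 0: A_x + 25·cos37° = 0 → A_x = -19.97 kip.
ΣF_y = 0: A_y − ½·0.19·19.2 − 40 − 25·sin37° − 35 − 15 = 0 → A_y = 106.9 kip.
ΣM about A: M_A − (½·0.19·19.2)·15.2 − 40·9.6 − 25·sin37°·5.1 − 35·13.6 − 15·17 = 0 → M_A = 1219 kip·ft.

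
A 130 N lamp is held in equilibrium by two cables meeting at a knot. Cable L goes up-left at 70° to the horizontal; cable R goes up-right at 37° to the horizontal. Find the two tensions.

T_L = 108.6 N, T_R = 46.49 N

ΣF_x = 0: −T_L·cos70° + T_R·cos37° = 0 → T_R = 0.428256·T_L.
ΣF_y = 0: T_L·sin70° + T_R·sin37° = 130.
Substitute: T_L·(0.939693 + 0.428256·0.601815) = 130 → T_L = 108.566 ≈ 108.6 N.
Then T_R = 0.428256 × 108.566 = 46.49 N.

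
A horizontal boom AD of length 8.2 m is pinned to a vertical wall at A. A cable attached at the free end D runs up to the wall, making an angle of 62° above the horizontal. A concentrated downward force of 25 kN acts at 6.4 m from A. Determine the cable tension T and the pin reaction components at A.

ΣM about A: T·sin62°·8.2 − 25·6.4 = 0 → T = 160/(8.2·0.882948) = 22.0989 ≈ 22.10 kN.
ΣF_x = 0: A_x − T·cos62° = 0 → A_x = 22.0989 × 0.469472 = 10.37 kN.
ΣF_y = 0: A_y + T·sin62° − 25 = 0 → A_y = 25 − 22.0989 × 0.882948 = 5.488 kN.

T = 22.10 kN, A_x = 10.37 kN, A_y = 5.488 kN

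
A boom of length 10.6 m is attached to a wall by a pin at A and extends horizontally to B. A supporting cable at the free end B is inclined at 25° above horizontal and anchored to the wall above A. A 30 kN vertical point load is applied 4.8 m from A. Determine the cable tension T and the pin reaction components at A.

T = 32.14 kN, A_x = 29.13 kN, A_y = 16.42 kN

ΣM about A: T·sin25°·10.6 − 30·4.8 = 0 → T = 144/(10.6·0.422618) = 32.1446 ≈ 32.14 kN.
ΣF_x = 0: A_x − T·cos25° = 0 → A_x = 32.1446 × 0.906308 = 29.13 kN.
ΣF_y = 0: A_y + T·sin25° − 30 = 0 → A_y = 30 − 32.1446 × 0.422618 = 16.42 kN.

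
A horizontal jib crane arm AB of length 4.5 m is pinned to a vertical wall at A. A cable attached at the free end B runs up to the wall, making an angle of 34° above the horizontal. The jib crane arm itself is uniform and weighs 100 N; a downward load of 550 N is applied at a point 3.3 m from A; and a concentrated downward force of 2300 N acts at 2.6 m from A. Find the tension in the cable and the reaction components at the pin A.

ΣM about A: T·sin34°·4.5 − 100·2.25 − 550·3.3 − 2300·2.6 = 0 → T = 8020/(4.5·0.559193) = 3187.13 ≈ 3187 N.
ΣF_x = 0: A_x − T·cos34° = 0 → A_x = 3187.13 × 0.829038 = 2642 N.
ΣF_y = 0: A_y + T·sin34° − 100 − 550 − 2300 = 0 → A_y = 2950 − 3187.13 × 0.559193 = 1168 N.

T = 3187 N, A_x = 2642 N, A_y = 1168 N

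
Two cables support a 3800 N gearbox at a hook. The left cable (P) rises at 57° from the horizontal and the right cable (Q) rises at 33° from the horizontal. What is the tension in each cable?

ΣF_x = 0: −T_P·cos57° + T_Q·cos33° = 0 → T_Q = 0.649408·T_P.
ΣF_y = 0: T_P·sin57° + T_Q·sin33° = 3800.
Substitute: T_P·(0.838671 + 0.649408·0.544639) = 3800 → T_P = 3186.95 ≈ 3187 N.
Then T_Q = 0.649408 × 3186.95 = 2070 N.

T_P = 3187 N, T_Q = 2070 N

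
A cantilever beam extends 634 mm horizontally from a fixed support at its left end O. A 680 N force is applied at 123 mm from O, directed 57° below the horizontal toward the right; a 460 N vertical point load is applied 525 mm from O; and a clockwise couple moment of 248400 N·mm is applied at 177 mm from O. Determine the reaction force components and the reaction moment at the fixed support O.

ΣF_x = 0: O_x + 680·cos57° = 0 → O_x = -370.4 N.
ΣF_y = 0: O_y − 680·sin57° − 460 = 0 → O_y = 1030 N.
ΣM about O: M_O − 680·sin57°·123 − 460·525 − 248400 = 0 → M_O = 560000 N·mm.

O_x = -370.4 N, O_y = 1030 N, M_O = 560000 N·mm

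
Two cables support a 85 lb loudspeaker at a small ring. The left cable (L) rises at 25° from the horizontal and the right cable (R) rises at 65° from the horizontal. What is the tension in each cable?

T_L = 35.92 lb, T_R = 77.04 lb

ΣF_x = 0: −T_L·cos25° + T_R·cos65° = 0 → T_R = 2.14451·T_L.
ΣF_y = 0: T_L·sin25° + T_R·sin65° = 85.
Substitute: T_L·(0.422618 + 2.14451·0.906308) = 85 → T_L = 35.9225 ≈ 35.92 lb.
Then T_R = 2.14451 × 35.9225 = 77.04 lb.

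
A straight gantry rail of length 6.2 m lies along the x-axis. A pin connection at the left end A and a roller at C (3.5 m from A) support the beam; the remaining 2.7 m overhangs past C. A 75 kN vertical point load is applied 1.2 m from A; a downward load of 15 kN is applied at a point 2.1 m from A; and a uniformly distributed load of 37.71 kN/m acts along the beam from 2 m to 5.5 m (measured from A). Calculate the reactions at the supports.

Resultant of the distributed load: 37.71 × 3.5 = 131.985 kN at 3.75 m from A.
ΣM about A: C_y·3.5 − 75·1.2 − 15·2.1 − (37.71·3.5)·3.75 = 0 → C_y = 616.44375/3.5 = 176.127 ≈ 176.1 kN.
ΣF_y = 0: A_y + 176.127 − 75 − 15 − 37.71·3.5 = 0 → A_y = 45.86 kN.
ΣF_x = 0: no horizontal applied forces, so A_x = 0.

A_x = 0, A_y = 45.86 kN, C_y = 176.1 kN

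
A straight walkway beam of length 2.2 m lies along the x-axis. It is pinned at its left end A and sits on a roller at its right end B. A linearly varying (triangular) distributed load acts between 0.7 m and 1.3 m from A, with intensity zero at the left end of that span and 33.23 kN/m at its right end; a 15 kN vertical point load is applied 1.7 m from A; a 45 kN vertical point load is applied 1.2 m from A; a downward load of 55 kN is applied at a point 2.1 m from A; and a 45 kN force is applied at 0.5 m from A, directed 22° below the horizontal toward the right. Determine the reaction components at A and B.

Resultant of the triangular load: ½ × 33.23 × 0.6 = 9.969 kN, acting at 1.1 m from A (one-third of the span from the peak).
ΣM about A: B_y·2.2 − (½·33.23·0.6)·1.1 − 15·1.7 − 45·1.2 − 55·2.1 − 45·sin22°·0.5 = 0 → B_y = 214.395/2.2 = 97.4523 ≈ 97.45 kN.
ΣF_y = 0: A_y + 97.4523 − ½·33.23·0.6 − 15 − 45 − 55 − 45·sin22° = 0 → A_y = 44.37 kN.
ΣF_x = 0: A_x + 45·cos22° = 0 → A_x = -41.72 kN.

A_x = -41.72 kN, A_y = 44.37 kN, B_y = 97.45 kN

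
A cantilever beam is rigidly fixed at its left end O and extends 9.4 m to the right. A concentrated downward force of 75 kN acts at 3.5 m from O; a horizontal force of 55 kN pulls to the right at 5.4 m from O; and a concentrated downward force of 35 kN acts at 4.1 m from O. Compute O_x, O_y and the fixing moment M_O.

O_x = -55.00 kN, O_y = 110.0 kN, M_O = 406.0 kN·m

ΣF_x = 0: O_x + 55 = 0 → O_x = -55.00 kN.
ΣF_y = 0: O_y − 75 − 35 = 0 → O_y = 110.0 kN.
ΣM about O: M_O − 75·3.5 − 35·4.1 = 0 → M_O = 406.0 kN·m.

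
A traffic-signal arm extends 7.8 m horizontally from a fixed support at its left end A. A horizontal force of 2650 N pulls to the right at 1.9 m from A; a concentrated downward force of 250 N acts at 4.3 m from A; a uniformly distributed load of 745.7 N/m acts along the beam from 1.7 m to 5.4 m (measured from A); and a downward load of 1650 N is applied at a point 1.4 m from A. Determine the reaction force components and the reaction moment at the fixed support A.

Resultant of the distributed load: 745.7 × 3.7 = 2759.09 N at 3.55 m from A.
ΣF_x = 0: A_x + 2650 = 0 → A_x = -2650 N.
ΣF_y = 0: A_y − 250 − 745.7·3.7 − 1650 = 0 → A_y = 4659 N.
ΣM about A: M_A − 250·4.3 − (745.7·3.7)·3.55 − 1650·1.4 = 0 → M_A = 13180 N·m.

A_x = -2650 N, A_y = 4659 N, M_A = 13180 N·m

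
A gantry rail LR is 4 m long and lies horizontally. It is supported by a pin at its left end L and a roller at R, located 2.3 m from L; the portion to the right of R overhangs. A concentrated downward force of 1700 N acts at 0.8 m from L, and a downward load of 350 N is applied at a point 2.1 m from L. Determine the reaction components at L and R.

L_x = 0, L_y = 1139 N, R_y = 910.9 N

Taking moments about L: R_y·2.3 − 1700·0.8 − 350·2.1 = 0 → R_y = 2095/2.3 = 910.87 ≈ 910.9 N.
ΣF_y = 0: L_y + 910.87 − 1700 − 350 = 0 → L_y = 1139 N.
ΣF_x = 0: no horizontal applied forces, so L_x = 0.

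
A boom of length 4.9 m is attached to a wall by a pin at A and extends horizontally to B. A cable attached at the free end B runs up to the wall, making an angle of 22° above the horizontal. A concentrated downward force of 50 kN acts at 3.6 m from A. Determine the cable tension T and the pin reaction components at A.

T = 98.06 kN, A_x = 90.92 kN, A_y = 13.27 kN

ΣM about A: T·sin22°·4.9 − 50·3.6 = 0 → T = 180/(4.9·0.374607) = 98.062 ≈ 98.06 kN.
ΣF_x = 0: A_x − T·cos22° = 0 → A_x = 98.062 × 0.927184 = 90.92 kN.
ΣF_y = 0: A_y + T·sin22° − 50 = 0 → A_y = 50 − 98.062 × 0.374607 = 13.27 kN.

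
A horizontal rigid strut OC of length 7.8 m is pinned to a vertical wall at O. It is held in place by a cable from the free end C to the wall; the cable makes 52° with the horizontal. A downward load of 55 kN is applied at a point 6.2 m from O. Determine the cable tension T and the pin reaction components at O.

T = 55.48 kN, O_x = 34.16 kN, O_y = 11.28 kN

ΣM about O: T·sin52°·7.8 − 55·6.2 = 0 → T = 341/(7.8·0.788011) = 55.4789 ≈ 55.48 kN.
ΣF_x = 0: O_x − T·cos52° = 0 → O_x = 55.4789 × 0.615661 = 34.16 kN.
ΣF_y = 0: O_y + T·sin52° − 55 = 0 → O_y = 55 − 55.4789 × 0.788011 = 11.28 kN.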